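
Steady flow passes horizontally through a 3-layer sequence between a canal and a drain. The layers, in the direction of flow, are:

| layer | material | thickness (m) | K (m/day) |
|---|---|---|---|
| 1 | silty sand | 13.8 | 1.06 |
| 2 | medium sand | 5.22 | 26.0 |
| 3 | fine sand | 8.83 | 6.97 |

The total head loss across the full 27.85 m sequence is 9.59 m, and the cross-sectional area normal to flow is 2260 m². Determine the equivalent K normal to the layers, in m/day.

Flow is perpendicular to layering, so the layers act in series and the equivalent K is the thickness-weighted harmonic mean.
Total thickness L = 13.8 + 5.22 + 8.83 = 27.85 m.
Σ(b_i/K_i) = 13.8/1.06 + 5.22/26.0 + 8.83/6.97 = 14.49 d.
K_eq = L / Σ(b_i/K_i) = 27.85 / 14.49 = 1.922 m/day.

1.92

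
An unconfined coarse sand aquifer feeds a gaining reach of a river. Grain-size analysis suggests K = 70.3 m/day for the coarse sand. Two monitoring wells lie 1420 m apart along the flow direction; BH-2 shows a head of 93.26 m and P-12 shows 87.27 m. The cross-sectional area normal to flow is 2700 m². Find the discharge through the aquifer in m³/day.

Hydraulic gradient i = (93.26 − 87.27) / 1420 = 5.99 / 1420 = 0.004218.
Darcy's law: Q = K · A · i = 70.30 × 2700 × 0.004218 = 800.7 m³/day.

801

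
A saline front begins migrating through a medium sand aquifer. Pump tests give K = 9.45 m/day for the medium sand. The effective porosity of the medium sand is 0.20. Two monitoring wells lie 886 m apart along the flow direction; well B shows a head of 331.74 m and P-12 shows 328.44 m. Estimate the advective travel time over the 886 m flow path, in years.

13.8

Hydraulic gradient i = (331.74 − 328.44) / 886 = 3.3 / 886 = 0.003725.
Darcy flux q = K · i = 9.450 × 0.003725 = 0.03520 m/day.
Seepage velocity v = q / n_e = 0.03520 / 0.20 = 0.1760 m/day.
Travel time t = L / v = 886 / 0.1760 = 5034 days = 13.78 years.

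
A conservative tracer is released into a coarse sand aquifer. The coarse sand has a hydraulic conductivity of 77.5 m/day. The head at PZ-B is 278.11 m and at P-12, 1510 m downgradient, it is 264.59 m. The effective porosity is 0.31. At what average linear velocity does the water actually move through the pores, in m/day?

Hydraulic gradient i = (278.11 − 264.59) / 1510 = 13.52 / 1510 = 0.008954.
Darcy flux q = K · i = 77.50 × 0.008954 = 0.6939 m/day.
Seepage velocity v = q / n_e = 0.6939 / 0.31 = 2.238 m/day.

2.24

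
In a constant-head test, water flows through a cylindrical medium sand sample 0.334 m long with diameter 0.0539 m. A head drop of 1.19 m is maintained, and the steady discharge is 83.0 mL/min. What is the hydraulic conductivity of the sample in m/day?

14.7

Cross-sectional area A = π·(d/2)² = π × (0.0539/2)² = 0.002282 m².
Convert discharge: 83.0 mL/min = 1.383e-06 m³/s.
Darcy's law rearranged: K = Q·L / (A·Δh) = 1.383e-06 × 0.334 / (0.002282 × 1.19) = 0.0001702 m/s = 14.70 m/day.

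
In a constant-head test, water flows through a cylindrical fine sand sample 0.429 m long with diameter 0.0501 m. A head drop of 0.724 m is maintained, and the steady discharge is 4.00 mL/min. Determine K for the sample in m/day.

Cross-sectional area A = π·(d/2)² = π × (0.0501/2)² = 0.001971 m².
Convert discharge: 4.00 mL/min = 6.667e-08 m³/s.
Darcy's law rearranged: K = Q·L / (A·Δh) = 6.667e-08 × 0.429 / (0.001971 × 0.724) = 2.004e-05 m/s = 1.731 m/day.

1.73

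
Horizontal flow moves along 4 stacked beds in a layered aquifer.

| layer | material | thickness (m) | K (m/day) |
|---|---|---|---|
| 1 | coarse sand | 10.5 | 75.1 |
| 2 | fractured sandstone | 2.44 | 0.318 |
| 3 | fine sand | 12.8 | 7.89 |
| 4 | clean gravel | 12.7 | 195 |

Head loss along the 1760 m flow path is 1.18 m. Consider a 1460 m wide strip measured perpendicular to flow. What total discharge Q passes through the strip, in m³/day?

3300

Flow is parallel to layering, so each bed carries its own Darcy discharge and the transmissivities add.
Σ(K_i·b_i) = 75.1×10.5 + 0.318×2.44 + 7.89×12.8 + 195×12.7 = 3367 m²/day.
Hydraulic gradient i = Δh / L = 1.18 / 1760 = 0.0006705.
Q = Σ(K_i·b_i) · W · i = 3367 × 1460 × 0.0006705 = 3296 m³/day.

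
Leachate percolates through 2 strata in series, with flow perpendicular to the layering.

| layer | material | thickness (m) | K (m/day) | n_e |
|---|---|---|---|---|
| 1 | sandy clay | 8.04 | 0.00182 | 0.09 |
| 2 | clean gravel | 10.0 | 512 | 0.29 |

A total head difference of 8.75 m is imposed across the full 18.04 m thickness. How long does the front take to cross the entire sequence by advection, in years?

With flow normal to the layers, continuity requires the same specific discharge q through every layer.
Σ(b_i/K_i) = 8.04/0.00182 + 10.0/512 = 4418 d.
q = Δh / Σ(b_i/K_i) = 8.75 / 4418 = 0.001981 m/day.
In each layer the seepage velocity is v_i = q/n_i, so the layer transit time is t_i = b_i·n_i / q:
  layer 1 (sandy clay): t_1 = 8.04 × 0.09 / 0.001981 = 365.3 d
  layer 2 (clean gravel): t_2 = 10.0 × 0.29 / 0.001981 = 1464 d
Total t = Σ t_i = 1829 days = 5.009 years.

5.01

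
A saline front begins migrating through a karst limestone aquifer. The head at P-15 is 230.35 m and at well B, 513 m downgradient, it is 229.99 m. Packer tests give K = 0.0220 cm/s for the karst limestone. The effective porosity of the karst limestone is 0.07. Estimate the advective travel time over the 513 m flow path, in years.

7.37

Convert K: 0.0220 cm/s × 864 = 19.01 m/day.
Hydraulic gradient i = (230.35 − 229.99) / 513 = 0.36 / 513 = 0.0007018.
Darcy flux q = K · i = 19.01 × 0.0007018 = 0.01334 m/day.
Seepage velocity v = q / n_e = 0.01334 / 0.07 = 0.1906 m/day.
Travel time t = L / v = 513 / 0.1906 = 2692 days = 7.371 years.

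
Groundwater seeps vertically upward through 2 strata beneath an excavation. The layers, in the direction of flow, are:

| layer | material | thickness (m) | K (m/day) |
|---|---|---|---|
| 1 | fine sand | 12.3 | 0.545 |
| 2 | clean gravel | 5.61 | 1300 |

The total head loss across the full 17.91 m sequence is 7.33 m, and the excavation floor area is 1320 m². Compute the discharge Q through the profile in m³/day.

Flow is perpendicular to layering, so the layers act in series and the equivalent K is the thickness-weighted harmonic mean.
Total thickness L = 12.3 + 5.61 = 17.91 m.
Σ(b_i/K_i) = 12.3/0.545 + 5.61/1300 = 22.57 d.
K_eq = L / Σ(b_i/K_i) = 17.91 / 22.57 = 0.7934 m/day.
Q = K_eq · A · (Δh/L) = 0.7934 × 1320 × (7.33/17.91) = 428.6 m³/day.

429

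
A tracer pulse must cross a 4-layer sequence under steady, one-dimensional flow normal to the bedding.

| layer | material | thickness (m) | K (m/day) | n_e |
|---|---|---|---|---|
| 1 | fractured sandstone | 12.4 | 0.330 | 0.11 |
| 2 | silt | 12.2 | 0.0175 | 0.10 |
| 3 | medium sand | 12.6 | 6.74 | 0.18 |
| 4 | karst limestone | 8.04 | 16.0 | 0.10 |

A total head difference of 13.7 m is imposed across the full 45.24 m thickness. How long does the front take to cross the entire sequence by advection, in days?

304

With flow normal to the layers, continuity requires the same specific discharge q through every layer.
Σ(b_i/K_i) = 12.4/0.330 + 12.2/0.0175 + 12.6/6.74 + 8.04/16.0 = 737.1 d.
q = Δh / Σ(b_i/K_i) = 13.7 / 737.1 = 0.01859 m/day.
In each layer the seepage velocity is v_i = q/n_i, so the layer transit time is t_i = b_i·n_i / q:
  layer 1 (fractured sandstone): t_1 = 12.4 × 0.11 / 0.01859 = 73.39 d
  layer 2 (silt): t_2 = 12.2 × 0.10 / 0.01859 = 65.64 d
  layer 3 (medium sand): t_3 = 12.6 × 0.18 / 0.01859 = 122.0 d
  layer 4 (karst limestone): t_4 = 8.04 × 0.10 / 0.01859 = 43.26 d
Total t = Σ t_i = 304.3 days.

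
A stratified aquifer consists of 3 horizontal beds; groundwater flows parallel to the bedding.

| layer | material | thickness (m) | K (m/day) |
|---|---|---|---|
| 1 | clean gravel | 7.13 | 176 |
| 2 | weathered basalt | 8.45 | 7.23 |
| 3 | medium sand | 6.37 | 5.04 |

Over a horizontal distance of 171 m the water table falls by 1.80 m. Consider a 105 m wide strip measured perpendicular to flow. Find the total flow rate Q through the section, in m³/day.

1490

Flow is parallel to layering, so each bed carries its own Darcy discharge and the transmissivities add.
Σ(K_i·b_i) = 176×7.13 + 7.23×8.45 + 5.04×6.37 = 1348 m²/day.
Hydraulic gradient i = Δh / L = 1.80 / 171 = 0.01053.
Q = Σ(K_i·b_i) · W · i = 1348 × 105 × 0.01053 = 1490 m³/day.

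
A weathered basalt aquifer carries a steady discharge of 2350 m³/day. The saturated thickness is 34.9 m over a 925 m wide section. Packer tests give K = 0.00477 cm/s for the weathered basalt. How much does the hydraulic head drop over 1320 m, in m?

Convert K: 0.00477 cm/s × 864 = 4.121 m/day.
Cross-sectional area A = 925 × 34.9 = 32282 m².
From Q = K·A·i, i = Q / (K·A) = 2350 / (4.121 × 32282) = 0.01766.
Head loss Δh = i · L = 0.01766 × 1320 = 23.32 m.

23.3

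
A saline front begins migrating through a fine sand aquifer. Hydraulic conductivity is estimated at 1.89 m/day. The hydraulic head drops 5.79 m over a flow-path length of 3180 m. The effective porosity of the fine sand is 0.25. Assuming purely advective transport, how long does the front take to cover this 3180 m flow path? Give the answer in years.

Hydraulic gradient i = Δh / L = 5.79 / 3180 = 0.001821.
Darcy flux q = K · i = 1.890 × 0.001821 = 0.003441 m/day.
Seepage velocity v = q / n_e = 0.003441 / 0.25 = 0.01376 m/day.
Travel time t = L / v = 3180 / 0.01376 = 2.310e+05 days = 632.5 years.

633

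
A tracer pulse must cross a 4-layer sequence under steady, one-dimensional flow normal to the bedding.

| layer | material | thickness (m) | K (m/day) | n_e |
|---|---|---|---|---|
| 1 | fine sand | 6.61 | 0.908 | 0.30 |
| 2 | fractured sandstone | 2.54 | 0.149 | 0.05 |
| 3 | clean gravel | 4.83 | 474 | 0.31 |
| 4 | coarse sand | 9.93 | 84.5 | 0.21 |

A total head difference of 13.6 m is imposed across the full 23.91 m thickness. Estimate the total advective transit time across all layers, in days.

10.2

With flow normal to the layers, continuity requires the same specific discharge q through every layer.
Σ(b_i/K_i) = 6.61/0.908 + 2.54/0.149 + 4.83/474 + 9.93/84.5 = 24.45 d.
q = Δh / Σ(b_i/K_i) = 13.6 / 24.45 = 0.5561 m/day.
In each layer the seepage velocity is v_i = q/n_i, so the layer transit time is t_i = b_i·n_i / q:
  layer 1 (fine sand): t_1 = 6.61 × 0.30 / 0.5561 = 3.566 d
  layer 2 (fractured sandstone): t_2 = 2.54 × 0.05 / 0.5561 = 0.2284 d
  layer 3 (clean gravel): t_3 = 4.83 × 0.31 / 0.5561 = 2.692 d
  layer 4 (coarse sand): t_4 = 9.93 × 0.21 / 0.5561 = 3.750 d
Total t = Σ t_i = 10.24 days.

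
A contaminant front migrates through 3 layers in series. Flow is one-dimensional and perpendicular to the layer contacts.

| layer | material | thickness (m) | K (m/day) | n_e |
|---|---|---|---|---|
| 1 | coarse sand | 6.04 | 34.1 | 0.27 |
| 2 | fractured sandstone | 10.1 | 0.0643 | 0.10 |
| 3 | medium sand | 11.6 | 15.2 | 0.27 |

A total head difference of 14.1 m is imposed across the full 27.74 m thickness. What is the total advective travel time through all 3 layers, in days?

64.7

With flow normal to the layers, continuity requires the same specific discharge q through every layer.
Σ(b_i/K_i) = 6.04/34.1 + 10.1/0.0643 + 11.6/15.2 = 158.0 d.
q = Δh / Σ(b_i/K_i) = 14.1 / 158.0 = 0.08923 m/day.
In each layer the seepage velocity is v_i = q/n_i, so the layer transit time is t_i = b_i·n_i / q:
  layer 1 (coarse sand): t_1 = 6.04 × 0.27 / 0.08923 = 18.28 d
  layer 2 (fractured sandstone): t_2 = 10.1 × 0.10 / 0.08923 = 11.32 d
  layer 3 (medium sand): t_3 = 11.6 × 0.27 / 0.08923 = 35.10 d
Total t = Σ t_i = 64.69 days.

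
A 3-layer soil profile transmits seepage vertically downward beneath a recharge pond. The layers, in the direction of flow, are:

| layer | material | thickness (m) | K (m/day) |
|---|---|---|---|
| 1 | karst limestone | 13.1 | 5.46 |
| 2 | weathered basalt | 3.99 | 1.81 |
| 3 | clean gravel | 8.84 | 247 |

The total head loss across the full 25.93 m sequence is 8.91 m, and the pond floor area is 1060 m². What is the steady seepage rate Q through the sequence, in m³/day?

2040

Flow is perpendicular to layering, so the layers act in series and the equivalent K is the thickness-weighted harmonic mean.
Total thickness L = 13.1 + 3.99 + 8.84 = 25.93 m.
Σ(b_i/K_i) = 13.1/5.46 + 3.99/1.81 + 8.84/247 = 4.639 d.
K_eq = L / Σ(b_i/K_i) = 25.93 / 4.639 = 5.589 m/day.
Q = K_eq · A · (Δh/L) = 5.589 × 1060 × (8.91/25.93) = 2036 m³/day.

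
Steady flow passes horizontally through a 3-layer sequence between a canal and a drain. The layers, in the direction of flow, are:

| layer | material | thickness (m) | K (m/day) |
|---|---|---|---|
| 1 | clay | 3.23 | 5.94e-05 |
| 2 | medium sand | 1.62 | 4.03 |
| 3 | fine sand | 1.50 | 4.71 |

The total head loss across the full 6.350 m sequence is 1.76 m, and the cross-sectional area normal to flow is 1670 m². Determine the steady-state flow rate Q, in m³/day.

0.0541

Flow is perpendicular to layering, so the layers act in series and the equivalent K is the thickness-weighted harmonic mean.
Total thickness L = 3.23 + 1.62 + 1.50 = 6.350 m.
Σ(b_i/K_i) = 3.23/5.94e-05 + 1.62/4.03 + 1.50/4.71 = 54378 d.
K_eq = L / Σ(b_i/K_i) = 6.350 / 54378 = 0.0001168 m/day.
Q = K_eq · A · (Δh/L) = 0.0001168 × 1670 × (1.76/6.350) = 0.05405 m³/day.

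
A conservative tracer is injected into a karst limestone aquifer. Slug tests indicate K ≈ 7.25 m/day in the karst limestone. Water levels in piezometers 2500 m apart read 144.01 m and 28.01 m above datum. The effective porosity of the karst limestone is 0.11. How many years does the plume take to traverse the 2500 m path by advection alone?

2.24

Hydraulic gradient i = (144.01 − 28.01) / 2500 = 116 / 2500 = 0.04640.
Darcy flux q = K · i = 7.250 × 0.04640 = 0.3364 m/day.
Seepage velocity v = q / n_e = 0.3364 / 0.11 = 3.058 m/day.
Travel time t = L / v = 2500 / 3.058 = 817.5 days = 2.238 years.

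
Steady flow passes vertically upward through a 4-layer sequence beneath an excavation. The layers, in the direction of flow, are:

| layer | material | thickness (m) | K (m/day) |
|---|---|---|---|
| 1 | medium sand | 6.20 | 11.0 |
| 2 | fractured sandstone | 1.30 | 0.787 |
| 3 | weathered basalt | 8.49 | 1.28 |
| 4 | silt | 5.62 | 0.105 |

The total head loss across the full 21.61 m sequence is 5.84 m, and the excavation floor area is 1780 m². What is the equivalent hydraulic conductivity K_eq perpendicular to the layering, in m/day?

Flow is perpendicular to layering, so the layers act in series and the equivalent K is the thickness-weighted harmonic mean.
Total thickness L = 6.20 + 1.30 + 8.49 + 5.62 = 21.61 m.
Σ(b_i/K_i) = 6.20/11.0 + 1.30/0.787 + 8.49/1.28 + 5.62/0.105 = 62.37 d.
K_eq = L / Σ(b_i/K_i) = 21.61 / 62.37 = 0.3465 m/day.

0.346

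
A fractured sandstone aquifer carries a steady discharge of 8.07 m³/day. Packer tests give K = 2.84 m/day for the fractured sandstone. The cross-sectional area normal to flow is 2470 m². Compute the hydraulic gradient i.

From Q = K·A·i, i = Q / (K·A) = 8.07 / (2.840 × 2470) = 0.001150.

0.00115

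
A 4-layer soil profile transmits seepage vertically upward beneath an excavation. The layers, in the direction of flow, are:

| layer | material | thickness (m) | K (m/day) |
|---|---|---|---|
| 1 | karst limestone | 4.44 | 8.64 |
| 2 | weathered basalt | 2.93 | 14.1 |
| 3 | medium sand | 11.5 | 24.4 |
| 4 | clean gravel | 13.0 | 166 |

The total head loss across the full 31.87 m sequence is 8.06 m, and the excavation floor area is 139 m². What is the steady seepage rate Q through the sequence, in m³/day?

881

Flow is perpendicular to layering, so the layers act in series and the equivalent K is the thickness-weighted harmonic mean.
Total thickness L = 4.44 + 2.93 + 11.5 + 13.0 = 31.87 m.
Σ(b_i/K_i) = 4.44/8.64 + 2.93/14.1 + 11.5/24.4 + 13.0/166 = 1.271 d.
K_eq = L / Σ(b_i/K_i) = 31.87 / 1.271 = 25.07 m/day.
Q = K_eq · A · (Δh/L) = 25.07 × 139 × (8.06/31.87) = 881.2 m³/day.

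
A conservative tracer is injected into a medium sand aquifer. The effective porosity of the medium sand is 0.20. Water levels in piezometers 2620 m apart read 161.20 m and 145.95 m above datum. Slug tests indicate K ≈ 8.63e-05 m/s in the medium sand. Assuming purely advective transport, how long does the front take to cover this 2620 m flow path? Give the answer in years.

33.1

Convert K: 8.63e-05 m/s × 86400 = 7.456 m/day.
Hydraulic gradient i = (161.20 − 145.95) / 2620 = 15.25 / 2620 = 0.005821.
Darcy flux q = K · i = 7.456 × 0.005821 = 0.04340 m/day.
Seepage velocity v = q / n_e = 0.04340 / 0.20 = 0.2170 m/day.
Travel time t = L / v = 2620 / 0.2170 = 12074 days = 33.06 years.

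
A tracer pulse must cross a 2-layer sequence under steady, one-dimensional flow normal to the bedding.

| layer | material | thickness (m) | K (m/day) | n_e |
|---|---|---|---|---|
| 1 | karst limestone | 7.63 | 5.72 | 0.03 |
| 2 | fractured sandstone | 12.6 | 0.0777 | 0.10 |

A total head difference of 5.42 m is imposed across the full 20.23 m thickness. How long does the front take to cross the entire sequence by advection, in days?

With flow normal to the layers, continuity requires the same specific discharge q through every layer.
Σ(b_i/K_i) = 7.63/5.72 + 12.6/0.0777 = 163.5 d.
q = Δh / Σ(b_i/K_i) = 5.42 / 163.5 = 0.03315 m/day.
In each layer the seepage velocity is v_i = q/n_i, so the layer transit time is t_i = b_i·n_i / q:
  layer 1 (karst limestone): t_1 = 7.63 × 0.03 / 0.03315 = 6.905 d
  layer 2 (fractured sandstone): t_2 = 12.6 × 0.10 / 0.03315 = 38.01 d
Total t = Σ t_i = 44.91 days.

44.9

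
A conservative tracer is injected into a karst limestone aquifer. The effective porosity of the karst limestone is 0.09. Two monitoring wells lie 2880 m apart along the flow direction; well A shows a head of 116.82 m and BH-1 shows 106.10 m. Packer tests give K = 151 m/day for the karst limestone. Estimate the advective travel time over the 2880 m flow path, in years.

Hydraulic gradient i = (116.82 − 106.10) / 2880 = 10.72 / 2880 = 0.003722.
Darcy flux q = K · i = 151.0 × 0.003722 = 0.5621 m/day.
Seepage velocity v = q / n_e = 0.5621 / 0.09 = 6.245 m/day.
Travel time t = L / v = 2880 / 6.245 = 461.2 days = 1.263 years.

1.26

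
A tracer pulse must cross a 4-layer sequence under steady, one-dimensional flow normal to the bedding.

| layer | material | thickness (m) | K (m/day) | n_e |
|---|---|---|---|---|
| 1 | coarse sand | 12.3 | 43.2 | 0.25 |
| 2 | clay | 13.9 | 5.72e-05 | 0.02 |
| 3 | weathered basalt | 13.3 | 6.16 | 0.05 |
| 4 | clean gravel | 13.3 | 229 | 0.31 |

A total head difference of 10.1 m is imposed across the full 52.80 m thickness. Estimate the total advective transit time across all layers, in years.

With flow normal to the layers, continuity requires the same specific discharge q through every layer.
Σ(b_i/K_i) = 12.3/43.2 + 13.9/5.72e-05 + 13.3/6.16 + 13.3/229 = 2.430e+05 d.
q = Δh / Σ(b_i/K_i) = 10.1 / 2.430e+05 = 4.156e-05 m/day.
In each layer the seepage velocity is v_i = q/n_i, so the layer transit time is t_i = b_i·n_i / q:
  layer 1 (coarse sand): t_1 = 12.3 × 0.25 / 4.156e-05 = 73986 d
  layer 2 (clay): t_2 = 13.9 × 0.02 / 4.156e-05 = 6689 d
  layer 3 (weathered basalt): t_3 = 13.3 × 0.05 / 4.156e-05 = 16000 d
  layer 4 (clean gravel): t_4 = 13.3 × 0.31 / 4.156e-05 = 99201 d
Total t = Σ t_i = 1.959e+05 days = 536.3 years.

536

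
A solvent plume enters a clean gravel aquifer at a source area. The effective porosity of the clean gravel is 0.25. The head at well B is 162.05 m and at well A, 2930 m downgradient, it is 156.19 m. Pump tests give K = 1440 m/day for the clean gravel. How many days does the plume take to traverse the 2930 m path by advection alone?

Hydraulic gradient i = (162.05 − 156.19) / 2930 = 5.86 / 2930 = 0.002000.
Darcy flux q = K · i = 1440 × 0.002000 = 2.880 m/day.
Seepage velocity v = q / n_e = 2.880 / 0.25 = 11.52 m/day.
Travel time t = L / v = 2930 / 11.52 = 254.3 days.

254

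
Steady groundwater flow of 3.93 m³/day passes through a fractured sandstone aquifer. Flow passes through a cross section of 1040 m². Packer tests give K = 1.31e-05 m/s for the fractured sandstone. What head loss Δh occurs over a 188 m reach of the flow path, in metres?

0.628

Convert K: 1.31e-05 m/s × 86400 = 1.132 m/day.
From Q = K·A·i, i = Q / (K·A) = 3.93 / (1.132 × 1040) = 0.003339.
Head loss Δh = i · L = 0.003339 × 188 = 0.6277 m.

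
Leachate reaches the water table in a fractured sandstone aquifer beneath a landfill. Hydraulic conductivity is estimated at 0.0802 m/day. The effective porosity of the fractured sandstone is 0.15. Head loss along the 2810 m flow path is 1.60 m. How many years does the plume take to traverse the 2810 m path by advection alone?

Hydraulic gradient i = Δh / L = 1.60 / 2810 = 0.0005694.
Darcy flux q = K · i = 0.08020 × 0.0005694 = 4.567e-05 m/day.
Seepage velocity v = q / n_e = 4.567e-05 / 0.15 = 0.0003044 m/day.
Travel time t = L / v = 2810 / 0.0003044 = 9.230e+06 days = 25271 years.

25300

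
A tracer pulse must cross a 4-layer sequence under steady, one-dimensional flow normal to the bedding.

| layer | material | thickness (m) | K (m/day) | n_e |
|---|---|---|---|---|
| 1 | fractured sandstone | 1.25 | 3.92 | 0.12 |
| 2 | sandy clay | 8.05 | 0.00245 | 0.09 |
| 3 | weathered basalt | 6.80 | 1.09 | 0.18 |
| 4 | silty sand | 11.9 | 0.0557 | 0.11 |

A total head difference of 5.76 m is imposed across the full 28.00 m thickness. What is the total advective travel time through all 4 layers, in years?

5.68

With flow normal to the layers, continuity requires the same specific discharge q through every layer.
Σ(b_i/K_i) = 1.25/3.92 + 8.05/0.00245 + 6.80/1.09 + 11.9/0.0557 = 3506 d.
q = Δh / Σ(b_i/K_i) = 5.76 / 3506 = 0.001643 m/day.
In each layer the seepage velocity is v_i = q/n_i, so the layer transit time is t_i = b_i·n_i / q:
  layer 1 (fractured sandstone): t_1 = 1.25 × 0.12 / 0.001643 = 91.30 d
  layer 2 (sandy clay): t_2 = 8.05 × 0.09 / 0.001643 = 441.0 d
  layer 3 (weathered basalt): t_3 = 6.80 × 0.18 / 0.001643 = 745.0 d
  layer 4 (silty sand): t_4 = 11.9 × 0.11 / 0.001643 = 796.7 d
Total t = Σ t_i = 2074 days = 5.678 years.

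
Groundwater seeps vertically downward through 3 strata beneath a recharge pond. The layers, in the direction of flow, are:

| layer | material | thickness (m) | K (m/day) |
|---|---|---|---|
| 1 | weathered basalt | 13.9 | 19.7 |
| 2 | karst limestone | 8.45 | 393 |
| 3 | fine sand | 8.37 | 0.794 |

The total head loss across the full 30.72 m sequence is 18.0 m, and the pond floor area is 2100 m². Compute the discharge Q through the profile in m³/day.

Flow is perpendicular to layering, so the layers act in series and the equivalent K is the thickness-weighted harmonic mean.
Total thickness L = 13.9 + 8.45 + 8.37 = 30.72 m.
Σ(b_i/K_i) = 13.9/19.7 + 8.45/393 + 8.37/0.794 = 11.27 d.
K_eq = L / Σ(b_i/K_i) = 30.72 / 11.27 = 2.726 m/day.
Q = K_eq · A · (Δh/L) = 2.726 × 2100 × (18.0/30.72) = 3354 m³/day.

3350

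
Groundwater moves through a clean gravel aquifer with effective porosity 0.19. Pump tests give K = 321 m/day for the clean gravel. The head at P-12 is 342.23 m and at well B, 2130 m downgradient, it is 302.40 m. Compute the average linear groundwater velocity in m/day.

31.6

Hydraulic gradient i = (342.23 − 302.40) / 2130 = 39.83 / 2130 = 0.01870.
Darcy flux q = K · i = 321.0 × 0.01870 = 6.003 m/day.
Seepage velocity v = q / n_e = 6.003 / 0.19 = 31.59 m/day.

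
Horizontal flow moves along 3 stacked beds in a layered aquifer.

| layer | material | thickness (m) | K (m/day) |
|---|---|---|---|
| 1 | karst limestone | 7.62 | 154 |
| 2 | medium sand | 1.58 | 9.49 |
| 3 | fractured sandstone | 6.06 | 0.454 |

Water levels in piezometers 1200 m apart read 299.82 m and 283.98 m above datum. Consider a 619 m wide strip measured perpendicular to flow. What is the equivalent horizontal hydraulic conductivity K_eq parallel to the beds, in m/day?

Flow is parallel to layering, so each bed carries its own Darcy discharge and the transmissivities add.
Σ(K_i·b_i) = 154×7.62 + 9.49×1.58 + 0.454×6.06 = 1191 m²/day.
Total thickness b = 15.26 m, so K_eq = Σ(K_i·b_i)/b = 78.06 m/day.

78.1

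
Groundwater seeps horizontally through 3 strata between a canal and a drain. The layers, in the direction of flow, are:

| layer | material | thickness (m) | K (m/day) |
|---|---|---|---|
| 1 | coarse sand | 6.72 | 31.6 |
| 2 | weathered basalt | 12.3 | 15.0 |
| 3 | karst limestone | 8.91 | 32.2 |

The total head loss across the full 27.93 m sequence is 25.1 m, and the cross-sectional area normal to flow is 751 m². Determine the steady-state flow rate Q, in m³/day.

Flow is perpendicular to layering, so the layers act in series and the equivalent K is the thickness-weighted harmonic mean.
Total thickness L = 6.72 + 12.3 + 8.91 = 27.93 m.
Σ(b_i/K_i) = 6.72/31.6 + 12.3/15.0 + 8.91/32.2 = 1.309 d.
K_eq = L / Σ(b_i/K_i) = 27.93 / 1.309 = 21.33 m/day.
Q = K_eq · A · (Δh/L) = 21.33 × 751 × (25.1/27.93) = 14396 m³/day.

14400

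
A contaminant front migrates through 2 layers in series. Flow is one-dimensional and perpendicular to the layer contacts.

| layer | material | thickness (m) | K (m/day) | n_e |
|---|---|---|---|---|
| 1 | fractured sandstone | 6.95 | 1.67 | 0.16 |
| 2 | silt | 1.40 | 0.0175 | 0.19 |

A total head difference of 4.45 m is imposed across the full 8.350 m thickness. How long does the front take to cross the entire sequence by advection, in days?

With flow normal to the layers, continuity requires the same specific discharge q through every layer.
Σ(b_i/K_i) = 6.95/1.67 + 1.40/0.0175 = 84.16 d.
q = Δh / Σ(b_i/K_i) = 4.45 / 84.16 = 0.05287 m/day.
In each layer the seepage velocity is v_i = q/n_i, so the layer transit time is t_i = b_i·n_i / q:
  layer 1 (fractured sandstone): t_1 = 6.95 × 0.16 / 0.05287 = 21.03 d
  layer 2 (silt): t_2 = 1.40 × 0.19 / 0.05287 = 5.031 d
Total t = Σ t_i = 26.06 days.

26.1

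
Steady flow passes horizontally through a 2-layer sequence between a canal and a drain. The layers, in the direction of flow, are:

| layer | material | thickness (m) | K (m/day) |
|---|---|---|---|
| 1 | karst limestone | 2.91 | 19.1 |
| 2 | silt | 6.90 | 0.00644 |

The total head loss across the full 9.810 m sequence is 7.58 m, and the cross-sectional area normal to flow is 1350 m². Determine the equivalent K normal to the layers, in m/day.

Flow is perpendicular to layering, so the layers act in series and the equivalent K is the thickness-weighted harmonic mean.
Total thickness L = 2.91 + 6.90 = 9.810 m.
Σ(b_i/K_i) = 2.91/19.1 + 6.90/0.00644 = 1072 d.
K_eq = L / Σ(b_i/K_i) = 9.810 / 1072 = 0.009155 m/day.

0.00915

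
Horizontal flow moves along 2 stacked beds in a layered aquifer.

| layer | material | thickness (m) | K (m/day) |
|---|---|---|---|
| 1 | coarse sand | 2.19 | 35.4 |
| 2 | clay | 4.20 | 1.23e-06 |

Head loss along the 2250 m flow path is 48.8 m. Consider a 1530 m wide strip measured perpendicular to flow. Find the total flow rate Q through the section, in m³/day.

Flow is parallel to layering, so each bed carries its own Darcy discharge and the transmissivities add.
Σ(K_i·b_i) = 35.4×2.19 + 1.23e-06×4.20 = 77.53 m²/day.
Hydraulic gradient i = Δh / L = 48.8 / 2250 = 0.02169.
Q = Σ(K_i·b_i) · W · i = 77.53 × 1530 × 0.02169 = 2573 m³/day.

2570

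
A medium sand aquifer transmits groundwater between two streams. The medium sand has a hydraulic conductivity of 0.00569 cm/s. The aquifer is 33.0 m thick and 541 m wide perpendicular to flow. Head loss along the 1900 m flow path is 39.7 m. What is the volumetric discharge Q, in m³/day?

1830

Convert K: 0.00569 cm/s × 864 = 4.916 m/day.
Cross-sectional area A = 541 × 33.0 = 17853 m².
Hydraulic gradient i = Δh / L = 39.7 / 1900 = 0.02089.
Darcy's law: Q = K · A · i = 4.916 × 17853 × 0.02089 = 1834 m³/day.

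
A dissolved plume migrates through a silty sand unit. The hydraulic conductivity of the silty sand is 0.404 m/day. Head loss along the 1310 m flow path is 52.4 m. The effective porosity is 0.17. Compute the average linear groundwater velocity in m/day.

Hydraulic gradient i = Δh / L = 52.4 / 1310 = 0.04000.
Darcy flux q = K · i = 0.4040 × 0.04000 = 0.01616 m/day.
Seepage velocity v = q / n_e = 0.01616 / 0.17 = 0.09506 m/day.

0.0951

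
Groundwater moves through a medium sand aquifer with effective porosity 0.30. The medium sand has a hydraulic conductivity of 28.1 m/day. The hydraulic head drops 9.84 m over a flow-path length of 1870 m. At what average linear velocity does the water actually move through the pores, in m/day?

Hydraulic gradient i = Δh / L = 9.84 / 1870 = 0.005262.
Darcy flux q = K · i = 28.10 × 0.005262 = 0.1479 m/day.
Seepage velocity v = q / n_e = 0.1479 / 0.30 = 0.4929 m/day.

0.493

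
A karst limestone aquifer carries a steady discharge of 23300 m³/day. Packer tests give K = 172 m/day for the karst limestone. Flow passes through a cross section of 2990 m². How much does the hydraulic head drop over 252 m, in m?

From Q = K·A·i, i = Q / (K·A) = 23300 / (172.0 × 2990) = 0.04531.
Head loss Δh = i · L = 0.04531 × 252 = 11.42 m.

11.4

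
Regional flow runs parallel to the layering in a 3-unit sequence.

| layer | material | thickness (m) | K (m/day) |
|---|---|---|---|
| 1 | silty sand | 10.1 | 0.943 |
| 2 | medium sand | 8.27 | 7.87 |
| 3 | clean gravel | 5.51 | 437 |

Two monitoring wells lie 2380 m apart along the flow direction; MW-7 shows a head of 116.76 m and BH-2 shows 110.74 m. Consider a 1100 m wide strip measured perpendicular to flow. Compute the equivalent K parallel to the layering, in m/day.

104

Flow is parallel to layering, so each bed carries its own Darcy discharge and the transmissivities add.
Σ(K_i·b_i) = 0.943×10.1 + 7.87×8.27 + 437×5.51 = 2482 m²/day.
Total thickness b = 23.88 m, so K_eq = Σ(K_i·b_i)/b = 104.0 m/day.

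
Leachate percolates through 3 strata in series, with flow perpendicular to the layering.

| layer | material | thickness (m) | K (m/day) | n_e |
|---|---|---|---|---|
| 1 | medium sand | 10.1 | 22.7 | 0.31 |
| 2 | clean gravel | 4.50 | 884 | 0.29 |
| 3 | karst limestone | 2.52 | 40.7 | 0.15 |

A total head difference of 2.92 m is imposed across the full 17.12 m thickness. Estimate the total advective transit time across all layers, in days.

With flow normal to the layers, continuity requires the same specific discharge q through every layer.
Σ(b_i/K_i) = 10.1/22.7 + 4.50/884 + 2.52/40.7 = 0.5119 d.
q = Δh / Σ(b_i/K_i) = 2.92 / 0.5119 = 5.704 m/day.
In each layer the seepage velocity is v_i = q/n_i, so the layer transit time is t_i = b_i·n_i / q:
  layer 1 (medium sand): t_1 = 10.1 × 0.31 / 5.704 = 0.5489 d
  layer 2 (clean gravel): t_2 = 4.50 × 0.29 / 5.704 = 0.2288 d
  layer 3 (karst limestone): t_3 = 2.52 × 0.15 / 5.704 = 0.06627 d
Total t = Σ t_i = 0.8440 days.

0.844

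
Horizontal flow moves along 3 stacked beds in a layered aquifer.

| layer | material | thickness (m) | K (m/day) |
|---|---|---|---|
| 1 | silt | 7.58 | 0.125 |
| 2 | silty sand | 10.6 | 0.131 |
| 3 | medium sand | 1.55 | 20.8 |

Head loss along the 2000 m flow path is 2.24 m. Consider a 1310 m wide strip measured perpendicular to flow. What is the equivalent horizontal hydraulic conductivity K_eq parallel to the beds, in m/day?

1.75

Flow is parallel to layering, so each bed carries its own Darcy discharge and the transmissivities add.
Σ(K_i·b_i) = 0.125×7.58 + 0.131×10.6 + 20.8×1.55 = 34.58 m²/day.
Total thickness b = 19.73 m, so K_eq = Σ(K_i·b_i)/b = 1.752 m/day.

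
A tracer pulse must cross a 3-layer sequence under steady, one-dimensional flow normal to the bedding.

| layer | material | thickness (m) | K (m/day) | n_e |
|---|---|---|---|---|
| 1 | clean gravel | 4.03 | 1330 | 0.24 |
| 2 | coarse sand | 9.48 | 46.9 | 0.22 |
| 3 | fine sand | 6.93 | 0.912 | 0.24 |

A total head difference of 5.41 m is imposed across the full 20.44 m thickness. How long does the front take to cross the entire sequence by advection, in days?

With flow normal to the layers, continuity requires the same specific discharge q through every layer.
Σ(b_i/K_i) = 4.03/1330 + 9.48/46.9 + 6.93/0.912 = 7.804 d.
q = Δh / Σ(b_i/K_i) = 5.41 / 7.804 = 0.6932 m/day.
In each layer the seepage velocity is v_i = q/n_i, so the layer transit time is t_i = b_i·n_i / q:
  layer 1 (clean gravel): t_1 = 4.03 × 0.24 / 0.6932 = 1.395 d
  layer 2 (coarse sand): t_2 = 9.48 × 0.22 / 0.6932 = 3.008 d
  layer 3 (fine sand): t_3 = 6.93 × 0.24 / 0.6932 = 2.399 d
Total t = Σ t_i = 6.803 days.

6.80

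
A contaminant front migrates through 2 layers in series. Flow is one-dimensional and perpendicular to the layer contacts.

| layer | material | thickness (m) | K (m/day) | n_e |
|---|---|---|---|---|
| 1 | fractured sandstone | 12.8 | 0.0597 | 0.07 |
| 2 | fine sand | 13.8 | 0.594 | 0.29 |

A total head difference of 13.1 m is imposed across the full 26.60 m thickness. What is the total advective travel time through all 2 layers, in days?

With flow normal to the layers, continuity requires the same specific discharge q through every layer.
Σ(b_i/K_i) = 12.8/0.0597 + 13.8/0.594 = 237.6 d.
q = Δh / Σ(b_i/K_i) = 13.1 / 237.6 = 0.05513 m/day.
In each layer the seepage velocity is v_i = q/n_i, so the layer transit time is t_i = b_i·n_i / q:
  layer 1 (fractured sandstone): t_1 = 12.8 × 0.07 / 0.05513 = 16.25 d
  layer 2 (fine sand): t_2 = 13.8 × 0.29 / 0.05513 = 72.60 d
Total t = Σ t_i = 88.85 days.

88.9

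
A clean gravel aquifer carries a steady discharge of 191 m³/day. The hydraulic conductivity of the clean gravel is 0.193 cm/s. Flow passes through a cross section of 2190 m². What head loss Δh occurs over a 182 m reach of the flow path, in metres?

0.0952

Convert K: 0.193 cm/s × 864 = 166.8 m/day.
From Q = K·A·i, i = Q / (K·A) = 191 / (166.8 × 2190) = 0.0005230.
Head loss Δh = i · L = 0.0005230 × 182 = 0.09519 m.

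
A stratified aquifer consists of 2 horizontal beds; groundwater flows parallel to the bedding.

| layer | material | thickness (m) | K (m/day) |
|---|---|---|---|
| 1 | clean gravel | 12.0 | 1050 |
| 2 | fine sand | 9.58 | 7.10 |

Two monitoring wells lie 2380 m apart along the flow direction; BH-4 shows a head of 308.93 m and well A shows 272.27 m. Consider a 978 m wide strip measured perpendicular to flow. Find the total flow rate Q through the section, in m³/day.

191000

Flow is parallel to layering, so each bed carries its own Darcy discharge and the transmissivities add.
Σ(K_i·b_i) = 1050×12.0 + 7.10×9.58 = 12668 m²/day.
Hydraulic gradient i = (308.93 − 272.27) / 2380 = 36.66 / 2380 = 0.01540.
Q = Σ(K_i·b_i) · W · i = 12668 × 978 × 0.01540 = 1.908e+05 m³/day.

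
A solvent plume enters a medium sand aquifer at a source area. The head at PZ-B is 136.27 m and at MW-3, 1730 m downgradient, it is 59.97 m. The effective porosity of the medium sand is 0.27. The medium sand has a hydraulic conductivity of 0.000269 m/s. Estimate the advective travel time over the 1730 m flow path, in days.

Convert K: 0.000269 m/s × 86400 = 23.24 m/day.
Hydraulic gradient i = (136.27 − 59.97) / 1730 = 76.3 / 1730 = 0.04410.
Darcy flux q = K · i = 23.24 × 0.04410 = 1.025 m/day.
Seepage velocity v = q / n_e = 1.025 / 0.27 = 3.796 m/day.
Travel time t = L / v = 1730 / 3.796 = 455.7 days.

456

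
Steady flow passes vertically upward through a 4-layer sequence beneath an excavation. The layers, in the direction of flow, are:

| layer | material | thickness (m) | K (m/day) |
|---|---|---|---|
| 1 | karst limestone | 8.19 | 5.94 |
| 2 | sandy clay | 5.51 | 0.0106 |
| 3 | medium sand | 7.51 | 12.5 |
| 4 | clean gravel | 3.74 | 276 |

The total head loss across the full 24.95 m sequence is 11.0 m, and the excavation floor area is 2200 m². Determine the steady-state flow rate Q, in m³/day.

Flow is perpendicular to layering, so the layers act in series and the equivalent K is the thickness-weighted harmonic mean.
Total thickness L = 8.19 + 5.51 + 7.51 + 3.74 = 24.95 m.
Σ(b_i/K_i) = 8.19/5.94 + 5.51/0.0106 + 7.51/12.5 + 3.74/276 = 521.8 d.
K_eq = L / Σ(b_i/K_i) = 24.95 / 521.8 = 0.04781 m/day.
Q = K_eq · A · (Δh/L) = 0.04781 × 2200 × (11.0/24.95) = 46.38 m³/day.

46.4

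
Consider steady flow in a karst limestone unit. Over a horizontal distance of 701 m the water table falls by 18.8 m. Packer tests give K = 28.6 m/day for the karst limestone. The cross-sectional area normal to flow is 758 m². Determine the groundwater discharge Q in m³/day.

Hydraulic gradient i = Δh / L = 18.8 / 701 = 0.02682.
Darcy's law: Q = K · A · i = 28.60 × 758.0 × 0.02682 = 581.4 m³/day.

581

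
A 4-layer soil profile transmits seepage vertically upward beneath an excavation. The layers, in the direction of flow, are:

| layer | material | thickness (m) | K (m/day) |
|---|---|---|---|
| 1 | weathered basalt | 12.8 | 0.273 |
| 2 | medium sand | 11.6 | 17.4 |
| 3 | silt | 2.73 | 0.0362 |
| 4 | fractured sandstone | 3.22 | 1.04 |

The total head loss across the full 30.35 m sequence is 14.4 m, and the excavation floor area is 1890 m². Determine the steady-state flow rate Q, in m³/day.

216

Flow is perpendicular to layering, so the layers act in series and the equivalent K is the thickness-weighted harmonic mean.
Total thickness L = 12.8 + 11.6 + 2.73 + 3.22 = 30.35 m.
Σ(b_i/K_i) = 12.8/0.273 + 11.6/17.4 + 2.73/0.0362 + 3.22/1.04 = 126.1 d.
K_eq = L / Σ(b_i/K_i) = 30.35 / 126.1 = 0.2408 m/day.
Q = K_eq · A · (Δh/L) = 0.2408 × 1890 × (14.4/30.35) = 215.9 m³/day.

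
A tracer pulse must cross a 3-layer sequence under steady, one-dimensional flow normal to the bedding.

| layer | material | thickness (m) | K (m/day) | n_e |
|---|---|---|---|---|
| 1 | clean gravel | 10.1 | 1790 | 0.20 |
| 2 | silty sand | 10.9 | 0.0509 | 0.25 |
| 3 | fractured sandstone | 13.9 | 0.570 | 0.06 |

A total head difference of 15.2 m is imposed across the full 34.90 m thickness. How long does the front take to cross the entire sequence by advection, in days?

87.6

With flow normal to the layers, continuity requires the same specific discharge q through every layer.
Σ(b_i/K_i) = 10.1/1790 + 10.9/0.0509 + 13.9/0.570 = 238.5 d.
q = Δh / Σ(b_i/K_i) = 15.2 / 238.5 = 0.06372 m/day.
In each layer the seepage velocity is v_i = q/n_i, so the layer transit time is t_i = b_i·n_i / q:
  layer 1 (clean gravel): t_1 = 10.1 × 0.20 / 0.06372 = 31.70 d
  layer 2 (silty sand): t_2 = 10.9 × 0.25 / 0.06372 = 42.76 d
  layer 3 (fractured sandstone): t_3 = 13.9 × 0.06 / 0.06372 = 13.09 d
Total t = Σ t_i = 87.55 days.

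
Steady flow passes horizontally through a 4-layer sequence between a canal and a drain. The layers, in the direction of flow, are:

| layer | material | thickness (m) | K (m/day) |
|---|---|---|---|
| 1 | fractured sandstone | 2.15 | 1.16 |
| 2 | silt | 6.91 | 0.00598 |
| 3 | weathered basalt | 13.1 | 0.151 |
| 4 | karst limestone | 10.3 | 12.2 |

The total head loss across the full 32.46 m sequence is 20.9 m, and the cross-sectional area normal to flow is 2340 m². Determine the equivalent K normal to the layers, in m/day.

Flow is perpendicular to layering, so the layers act in series and the equivalent K is the thickness-weighted harmonic mean.
Total thickness L = 2.15 + 6.91 + 13.1 + 10.3 = 32.46 m.
Σ(b_i/K_i) = 2.15/1.16 + 6.91/0.00598 + 13.1/0.151 + 10.3/12.2 = 1245 d.
K_eq = L / Σ(b_i/K_i) = 32.46 / 1245 = 0.02607 m/day.

0.0261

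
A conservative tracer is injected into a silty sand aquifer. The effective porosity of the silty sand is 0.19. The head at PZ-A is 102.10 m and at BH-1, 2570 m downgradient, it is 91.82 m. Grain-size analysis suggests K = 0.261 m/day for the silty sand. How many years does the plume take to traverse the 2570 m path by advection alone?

Hydraulic gradient i = (102.10 − 91.82) / 2570 = 10.28 / 2570 = 0.004000.
Darcy flux q = K · i = 0.2610 × 0.004000 = 0.001044 m/day.
Seepage velocity v = q / n_e = 0.001044 / 0.19 = 0.005495 m/day.
Travel time t = L / v = 2570 / 0.005495 = 4.677e+05 days = 1281 years.

1280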